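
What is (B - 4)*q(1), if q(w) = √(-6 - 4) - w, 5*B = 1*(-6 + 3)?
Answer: 23/5 - 23*I*√10/5 ≈ 4.6 - 14.546*I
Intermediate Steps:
B = -⅗ (B = (1*(-6 + 3))/5 = (1*(-3))/5 = (⅕)*(-3) = -⅗ ≈ -0.60000)
q(w) = -w + I*√10 (q(w) = √(-10) - w = I*√10 - w = -w + I*√10)
(B - 4)*q(1) = (-⅗ - 4)*(-1*1 + I*√10) = -23*(-1 + I*√10)/5 = 23/5 - 23*I*√10/5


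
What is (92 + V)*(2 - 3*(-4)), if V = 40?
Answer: 1848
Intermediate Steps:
(92 + V)*(2 - 3*(-4)) = (92 + 40)*(2 - 3*(-4)) = 132*(2 + 12) = 132*14 = 1848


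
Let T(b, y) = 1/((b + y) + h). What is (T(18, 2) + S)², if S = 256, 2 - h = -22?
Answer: 126900225/1936 ≈ 65548.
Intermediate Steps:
h = 24 (h = 2 - 1*(-22) = 2 + 22 = 24)
T(b, y) = 1/(24 + b + y) (T(b, y) = 1/((b + y) + 24) = 1/(24 + b + y))
(T(18, 2) + S)² = (1/(24 + 18 + 2) + 256)² = (1/44 + 256)² = (11265/44)² = 126900225/1936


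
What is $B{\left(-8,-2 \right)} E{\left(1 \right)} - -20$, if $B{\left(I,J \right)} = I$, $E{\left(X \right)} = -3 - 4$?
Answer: $76$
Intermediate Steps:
$E{\left(X \right)} = -7$ ($E{\left(X \right)} = -3 - 4 = -7$)
$B{\left(-8,-2 \right)} E{\left(1 \right)} - -20 = \left(-8\right) \left(-7\right) - -20 = 56 + 20 = 76$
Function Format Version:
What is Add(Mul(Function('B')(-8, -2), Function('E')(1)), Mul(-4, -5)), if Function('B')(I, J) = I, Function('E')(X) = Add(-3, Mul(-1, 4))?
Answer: 76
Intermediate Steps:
Function('E')(X) = -7 (Function('E')(X) = Add(-3, -4) = -7)
Add(Mul(Function('B')(-8, -2), Function('E')(1)), Mul(-4, -5)) = Add(Mul(-8, -7), Mul(-4, -5)) = Add(56, 20) = 76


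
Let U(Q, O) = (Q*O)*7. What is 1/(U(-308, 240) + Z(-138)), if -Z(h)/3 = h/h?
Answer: -1/517443 ≈ -1.9326e-6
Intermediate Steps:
U(Q, O) = 7*O*Q (U(Q, O) = (O*Q)*7 = 7*O*Q)
Z(h) = -3 (Z(h) = -3*h/h = -3*1 = -3)
1/(U(-308, 240) + Z(-138)) = 1/(7*240*(-308) - 3) = 1/(-517440 - 3) = 1/(-517443) = -1/517443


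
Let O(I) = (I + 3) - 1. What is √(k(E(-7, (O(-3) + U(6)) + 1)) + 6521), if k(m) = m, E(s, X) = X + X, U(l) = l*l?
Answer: √6593 ≈ 81.197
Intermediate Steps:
O(I) = 2 + I (O(I) = (3 + I) - 1 = 2 + I)
U(l) = l²
E(s, X) = 2*X
√(k(E(-7, (O(-3) + U(6)) + 1)) + 6521) = √(2*(((2 - 3) + 6²) + 1) + 6521) = √(2*((-1 + 36) + 1) + 6521) = √(2*(35 + 1) + 6521) = √(2*36 + 6521) = √(72 + 6521) = √6593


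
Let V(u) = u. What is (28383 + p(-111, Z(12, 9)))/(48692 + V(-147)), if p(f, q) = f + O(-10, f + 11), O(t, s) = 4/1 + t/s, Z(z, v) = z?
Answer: 282761/485450 ≈ 0.58247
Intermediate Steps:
O(t, s) = 4 + t/s (O(t, s) = 4*1 + t/s = 4 + t/s)
p(f, q) = 4 + f - 10/(11 + f) (p(f, q) = f + (4 - 10/(f + 11)) = f + (4 - 10/(11 + f)) = 4 + f - 10/(11 + f))
(28383 + p(-111, Z(12, 9)))/(48692 + V(-147)) = (28383 + (-10 + (4 - 111)*(11 - 111))/(11 - 111))/(48692 - 147) = (28383 + (-10 - 107*(-100))/(-100))/48545 = (28383 - (-10 + 10700)/100)*(1/48545) = (28383 - 1/100*10690)*(1/48545) = (28383 - 1069/10)*(1/48545) = (282761/10)*(1/48545) = 282761/485450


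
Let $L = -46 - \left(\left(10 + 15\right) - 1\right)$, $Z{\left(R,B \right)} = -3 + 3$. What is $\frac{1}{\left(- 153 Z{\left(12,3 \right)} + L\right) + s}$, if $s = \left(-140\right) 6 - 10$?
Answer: $- \frac{1}{920} \approx -0.001087$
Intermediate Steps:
$Z{\left(R,B \right)} = 0$
$L = -70$ ($L = -46 - \left(25 - 1\right) = -46 - 24 = -70$)
$s = -850$ ($s = -840 - 10 = -850$)
$\frac{1}{\left(- 153 Z{\left(12,3 \right)} + L\right) + s} = \frac{1}{\left(\left(-153\right) 0 - 70\right) - 850} = \frac{1}{\left(0 - 70\right) - 850} = \frac{1}{-70 - 850} = \frac{1}{-920} = - \frac{1}{920}$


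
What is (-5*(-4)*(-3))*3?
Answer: -180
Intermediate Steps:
(-5*(-4)*(-3))*3 = (20*(-3))*3 = -60*3 = -180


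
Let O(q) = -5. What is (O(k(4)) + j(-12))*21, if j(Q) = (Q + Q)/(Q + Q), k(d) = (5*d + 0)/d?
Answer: -84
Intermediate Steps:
k(d) = 5 (k(d) = (5*d)/d = 5)
j(Q) = 1 (j(Q) = (2*Q)/((2*Q)) = (2*Q)*(1/(2*Q)) = 1)
(O(k(4)) + j(-12))*21 = (-5 + 1)*21 = -4*21 = -84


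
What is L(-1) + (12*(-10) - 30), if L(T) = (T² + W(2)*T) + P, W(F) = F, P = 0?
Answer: -151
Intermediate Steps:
L(T) = T² + 2*T (L(T) = (T² + 2*T) + 0 = T² + 2*T)
L(-1) + (12*(-10) - 30) = -(2 - 1) + (12*(-10) - 30) = -1*1 + (-120 - 30) = -1 - 150 = -151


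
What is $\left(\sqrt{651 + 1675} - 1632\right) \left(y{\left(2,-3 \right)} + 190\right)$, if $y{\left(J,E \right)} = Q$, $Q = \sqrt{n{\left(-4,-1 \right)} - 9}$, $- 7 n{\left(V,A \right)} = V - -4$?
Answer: $- \left(190 + 3 i\right) \left(1632 - \sqrt{2326}\right) \approx -3.0092 \cdot 10^{5} - 4751.3 i$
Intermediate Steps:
$n{\left(V,A \right)} = - \frac{4}{7} - \frac{V}{7}$ ($n{\left(V,A \right)} = - \frac{V - -4}{7} = - \frac{V + 4}{7} = - \frac{4 + V}{7} = - \frac{4}{7} - \frac{V}{7}$)
$Q = 3 i$ ($Q = \sqrt{\left(- \frac{4}{7} - - \frac{4}{7}\right) - 9} = \sqrt{\left(- \frac{4}{7} + \frac{4}{7}\right) - 9} = \sqrt{0 - 9} = \sqrt{-9} = 3 i \approx 3.0 i$)
$y{\left(J,E \right)} = 3 i$
$\left(\sqrt{651 + 1675} - 1632\right) \left(y{\left(2,-3 \right)} + 190\right) = \left(\sqrt{651 + 1675} - 1632\right) \left(3 i + 190\right) = \left(\sqrt{2326} - 1632\right) \left(190 + 3 i\right) = \left(-1632 + \sqrt{2326}\right) \left(190 + 3 i\right)$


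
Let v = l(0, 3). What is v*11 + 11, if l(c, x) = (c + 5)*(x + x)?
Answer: 341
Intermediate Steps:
l(c, x) = 2*x*(5 + c) (l(c, x) = (5 + c)*(2*x) = 2*x*(5 + c))
v = 30 (v = 2*3*(5 + 0) = 2*3*5 = 30)
v*11 + 11 = 30*11 + 11 = 330 + 11 = 341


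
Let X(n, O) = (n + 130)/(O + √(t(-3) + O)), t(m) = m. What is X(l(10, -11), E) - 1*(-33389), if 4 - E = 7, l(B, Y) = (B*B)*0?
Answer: 33363 - 26*I*√6/3 ≈ 33363.0 - 21.229*I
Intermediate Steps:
l(B, Y) = 0 (l(B, Y) = B²*0 = 0)
E = -3 (E = 4 - 1*7 = 4 - 7 = -3)
X(n, O) = (130 + n)/(O + √(-3 + O)) (X(n, O) = (n + 130)/(O + √(-3 + O)) = (130 + n)/(O + √(-3 + O)))
X(l(10, -11), E) - 1*(-33389) = (130 + 0)/(-3 + √(-3 - 3)) - 1*(-33389) = 130/(-3 + √(-6)) + 33389 = 130/(-3 + I*√6) + 33389 = 33389 + 130/(-3 + I*√6)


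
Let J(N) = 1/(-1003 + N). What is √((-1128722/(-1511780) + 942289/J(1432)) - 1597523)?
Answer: √230058840419826218090/755890 ≈ 20066.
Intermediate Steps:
√((-1128722/(-1511780) + 942289/J(1432)) - 1597523) = √((-1128722/(-1511780) + 942289/(1/(-1003 + 1432))) - 1597523) = √((-1128722*(-1/1511780) + 942289/(1/429)) - 1597523) = √((564361/755890 + 942289/(1/429)) - 1597523) = √((564361/755890 + 942289*429) - 1597523) = √((564361/755890 + 404241981) - 1597523) = √(305562471582451/755890 - 1597523) = √(304354919921981/755890) = √230058840419826218090/755890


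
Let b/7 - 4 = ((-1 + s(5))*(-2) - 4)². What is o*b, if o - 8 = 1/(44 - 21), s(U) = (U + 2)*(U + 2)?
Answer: 12955180/23 ≈ 5.6327e+5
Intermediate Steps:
s(U) = (2 + U)² (s(U) = (2 + U)*(2 + U) = (2 + U)²)
b = 70028 (b = 28 + 7*((-1 + (2 + 5)²)*(-2) - 4)² = 28 + 7*((-1 + 7²)*(-2) - 4)² = 28 + 7*((-1 + 49)*(-2) - 4)² = 28 + 7*(48*(-2) - 4)² = 28 + 7*(-96 - 4)² = 28 + 7*(-100)² = 28 + 7*10000 = 28 + 70000 = 70028)
o = 185/23 (o = 8 + 1/(44 - 21) = 8 + 1/23 = 185/23 ≈ 8.0435)
o*b = (185/23)*70028 = 12955180/23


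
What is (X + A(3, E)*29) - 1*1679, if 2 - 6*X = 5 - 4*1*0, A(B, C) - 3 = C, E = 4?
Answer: -2953/2 ≈ -1476.5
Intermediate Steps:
A(B, C) = 3 + C
X = -1/2 (X = 1/3 - (5 - 4*1*0)/6 = 1/3 - (5 - 4*0)/6 = 1/3 - (5 + 0)/6 = 1/3 - 1/6*5 = 1/3 - 5/6 = -1/2 ≈ -0.50000)
(X + A(3, E)*29) - 1*1679 = (-1/2 + (3 + 4)*29) - 1*1679 = (-1/2 + 7*29) - 1679 = (-1/2 + 203) - 1679 = 405/2 - 1679 = -2953/2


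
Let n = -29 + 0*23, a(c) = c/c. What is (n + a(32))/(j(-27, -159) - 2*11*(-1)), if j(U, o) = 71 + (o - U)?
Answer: 28/39 ≈ 0.71795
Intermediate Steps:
a(c) = 1
n = -29 (n = -29 + 0 = -29)
j(U, o) = 71 + o - U
(n + a(32))/(j(-27, -159) - 2*11*(-1)) = (-29 + 1)/((71 - 159 - 1*(-27)) - 2*11*(-1)) = -28/((71 - 159 + 27) - 22*(-1)) = -28/(-61 + 22) = -28/(-39) = -28*(-1/39) = 28/39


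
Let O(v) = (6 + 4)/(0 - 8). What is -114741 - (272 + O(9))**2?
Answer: -3008745/16 ≈ -1.8805e+5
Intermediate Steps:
O(v) = -5/4 (O(v) = 10/(-8) = 10*(-1/8) = -5/4)
-114741 - (272 + O(9))**2 = -114741 - (272 - 5/4)**2 = -114741 - (1083/4)**2 = -114741 - 1*1172889/16 = -114741 - 1172889/16 = -3008745/16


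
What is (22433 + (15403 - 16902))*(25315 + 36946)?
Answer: 1303371774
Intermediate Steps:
(22433 + (15403 - 16902))*(25315 + 36946) = (22433 - 1499)*62261 = 20934*62261 = 1303371774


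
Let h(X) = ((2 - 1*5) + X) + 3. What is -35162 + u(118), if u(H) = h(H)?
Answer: -35044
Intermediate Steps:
h(X) = X (h(X) = ((2 - 5) + X) + 3 = (-3 + X) + 3 = X)
u(H) = H
-35162 + u(118) = -35162 + 118 = -35044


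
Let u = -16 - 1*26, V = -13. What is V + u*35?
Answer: -1483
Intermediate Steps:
u = -42 (u = -16 - 26 = -42)
V + u*35 = -13 - 42*35 = -13 - 1470 = -1483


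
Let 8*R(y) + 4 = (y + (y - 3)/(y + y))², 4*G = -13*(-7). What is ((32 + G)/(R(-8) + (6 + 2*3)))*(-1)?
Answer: -112128/37241 ≈ -3.0109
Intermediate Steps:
G = 91/4 (G = (-13*(-7))/4 = (¼)*91 = 91/4 ≈ 22.750)
R(y) = -½ + (y + (-3 + y)/(2*y))²/8 (R(y) = -½ + (y + (y - 3)/(y + y))²/8 = -½ + (y + (-3 + y)/((2*y)))²/8 = -½ + (y + (-3 + y)*(1/(2*y)))²/8 = -½ + (y + (-3 + y)/(2*y))²/8)
((32 + G)/(R(-8) + (6 + 2*3)))*(-1) = ((32 + 91/4)/((-½ + (1/32)*(-3 - 8 + 2*(-8)²)²/(-8)²) + (6 + 2*3)))*(-1) = (219/(4*((-½ + (1/32)*(1/64)*(-3 - 8 + 2*64)²) + (6 + 6))))*(-1) = (219/(4*((-½ + (1/32)*(1/64)*(-3 - 8 + 128)²) + 12)))*(-1) = (219/(4*((-½ + (1/32)*(1/64)*117²) + 12)))*(-1) = (219/(4*((-½ + (1/32)*(1/64)*13689) + 12)))*(-1) = (219/(4*((-½ + 13689/2048) + 12)))*(-1) = (219/(4*(12665/2048 + 12)))*(-1) = (219/(4*(37241/2048)))*(-1) = ((219/4)*(2048/37241))*(-1) = (112128/37241)*(-1) = -112128/37241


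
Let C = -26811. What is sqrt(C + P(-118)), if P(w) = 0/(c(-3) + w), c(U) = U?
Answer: 9*I*sqrt(331) ≈ 163.74*I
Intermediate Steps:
P(w) = 0 (P(w) = 0/(-3 + w) = 0)
sqrt(C + P(-118)) = sqrt(-26811 + 0) = sqrt(-26811) = 9*I*sqrt(331)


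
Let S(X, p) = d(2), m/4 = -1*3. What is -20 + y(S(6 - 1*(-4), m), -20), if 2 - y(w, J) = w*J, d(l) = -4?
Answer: -98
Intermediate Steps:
m = -12 (m = 4*(-1*3) = 4*(-3) = -12)
S(X, p) = -4
y(w, J) = 2 - J*w (y(w, J) = 2 - w*J = 2 - J*w)
-20 + y(S(6 - 1*(-4), m), -20) = -20 + (2 - 1*(-20)*(-4)) = -20 + (2 - 80) = -20 - 78 = -98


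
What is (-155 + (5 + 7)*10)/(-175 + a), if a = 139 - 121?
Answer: 35/157 ≈ 0.22293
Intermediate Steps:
a = 18
(-155 + (5 + 7)*10)/(-175 + a) = (-155 + (5 + 7)*10)/(-175 + 18) = (-155 + 12*10)/(-157) = (-155 + 120)*(-1/157) = -35*(-1/157) = 35/157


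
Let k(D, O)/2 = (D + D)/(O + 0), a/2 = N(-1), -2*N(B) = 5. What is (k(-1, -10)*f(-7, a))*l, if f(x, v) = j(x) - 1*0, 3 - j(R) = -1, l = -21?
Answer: -168/5 ≈ -33.600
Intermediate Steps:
N(B) = -5/2 (N(B) = -½*5 = -5/2)
a = -5 (a = 2*(-5/2) = -5)
k(D, O) = 4*D/O (k(D, O) = 2*((D + D)/(O + 0)) = 2*((2*D)/O) = 2*(2*D/O) = 4*D/O)
j(R) = 4 (j(R) = 3 - 1*(-1) = 3 + 1 = 4)
f(x, v) = 4 (f(x, v) = 4 - 1*0 = 4 + 0 = 4)
(k(-1, -10)*f(-7, a))*l = ((4*(-1)/(-10))*4)*(-21) = ((4*(-1)*(-⅒))*4)*(-21) = ((⅖)*4)*(-21) = (8/5)*(-21) = -168/5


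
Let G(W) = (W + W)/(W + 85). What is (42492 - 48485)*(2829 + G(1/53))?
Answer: -38197811834/2253 ≈ -1.6954e+7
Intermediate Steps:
G(W) = 2*W/(85 + W) (G(W) = (2*W)/(85 + W) = 2*W/(85 + W))
(42492 - 48485)*(2829 + G(1/53)) = (42492 - 48485)*(2829 + 2/(53*(85 + 1/53))) = -5993*(2829 + 2*(1/53)/(85 + 1/53)) = -5993*(2829 + 2*(1/53)/(4506/53)) = -5993*(2829 + 2*(1/53)*(53/4506)) = -5993*(2829 + 1/2253) = -5993*6373738/2253 = -38197811834/2253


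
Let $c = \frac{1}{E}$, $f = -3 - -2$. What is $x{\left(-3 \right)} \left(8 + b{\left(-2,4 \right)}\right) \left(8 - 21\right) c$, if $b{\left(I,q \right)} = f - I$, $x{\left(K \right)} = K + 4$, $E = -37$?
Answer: $\frac{117}{37} \approx 3.1622$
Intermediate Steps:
$f = -1$ ($f = -3 + 2 = -1$)
$x{\left(K \right)} = 4 + K$
$b{\left(I,q \right)} = -1 - I$
$c = - \frac{1}{37}$ ($c = \frac{1}{-37} = - \frac{1}{37} \approx -0.027027$)
$x{\left(-3 \right)} \left(8 + b{\left(-2,4 \right)}\right) \left(8 - 21\right) c = \left(4 - 3\right) \left(8 - -1\right) \left(8 - 21\right) \left(- \frac{1}{37}\right) = 1 \left(8 + \left(-1 + 2\right)\right) \left(-13\right) \left(- \frac{1}{37}\right) = 1 \left(8 + 1\right) \left(-13\right) \left(- \frac{1}{37}\right) = 1 \cdot 9 \left(-13\right) \left(- \frac{1}{37}\right) = 1 \left(-117\right) \left(- \frac{1}{37}\right) = \left(-117\right) \left(- \frac{1}{37}\right) = \frac{117}{37}$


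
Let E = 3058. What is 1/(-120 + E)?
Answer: 1/2938 ≈ 0.00034037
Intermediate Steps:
1/(-120 + E) = 1/(-120 + 3058) = 1/2938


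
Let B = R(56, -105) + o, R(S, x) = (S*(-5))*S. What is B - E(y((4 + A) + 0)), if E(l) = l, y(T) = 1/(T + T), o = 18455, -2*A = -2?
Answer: 27749/10 ≈ 2774.9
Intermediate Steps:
A = 1 (A = -½*(-2) = 1)
y(T) = 1/(2*T)
R(S, x) = -5*S² (R(S, x) = (-5*S)*S = -5*S²)
B = 2775 (B = -5*56² + 18455 = -5*3136 + 18455 = -15680 + 18455 = 2775)
B - E(y((4 + A) + 0)) = 2775 - 1/(2*((4 + 1) + 0)) = 2775 - 1/(2*(5 + 0)) = 2775 - 1/(2*5) = 2775 - 1*⅒ = 2775 - ⅒ = 27749/10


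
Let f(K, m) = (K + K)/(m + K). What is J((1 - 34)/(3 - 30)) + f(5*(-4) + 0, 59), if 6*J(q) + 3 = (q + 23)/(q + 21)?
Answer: -10483/7800 ≈ -1.3440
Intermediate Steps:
f(K, m) = 2*K/(K + m) (f(K, m) = (2*K)/(K + m) = 2*K/(K + m))
J(q) = -½ + (23 + q)/(6*(21 + q)) (J(q) = -½ + ((q + 23)/(q + 21))/6 = -½ + ((23 + q)/(21 + q))/6 = -½ + (23 + q)/(6*(21 + q)))
J((1 - 34)/(3 - 30)) + f(5*(-4) + 0, 59) = (-20 - (1 - 34)/(3 - 30))/(3*(21 + (1 - 34)/(3 - 30))) + 2*(5*(-4) + 0)/((5*(-4) + 0) + 59) = (-20 - (-33)/(-27))/(3*(21 - 33/(-27))) + 2*(-20 + 0)/((-20 + 0) + 59) = (-20 - (-33)*(-1)/27)/(3*(21 - 33*(-1/27))) + 2*(-20)/(-20 + 59) = (-20 - 1*11/9)/(3*(21 + 11/9)) + 2*(-20)/39 = (-20 - 11/9)/(3*(200/9)) + 2*(-20)*(1/39) = (⅓)*(9/200)*(-191/9) - 40/39 = -191/600 - 40/39 = -10483/7800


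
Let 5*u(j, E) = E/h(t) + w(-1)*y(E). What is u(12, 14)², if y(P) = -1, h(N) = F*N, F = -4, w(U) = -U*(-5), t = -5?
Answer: 3249/2500 ≈ 1.2996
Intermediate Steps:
w(U) = 5*U
h(N) = -4*N
u(j, E) = 1 + E/100 (u(j, E) = (E/((-4*(-5))) + (5*(-1))*(-1))/5 = (E/20 - 5*(-1))/5 = (E*(1/20) + 5)/5 = (E/20 + 5)/5 = (5 + E/20)/5 = 1 + E/100)
u(12, 14)² = (1 + (1/100)*14)² = (1 + 7/50)² = (57/50)² = 3249/2500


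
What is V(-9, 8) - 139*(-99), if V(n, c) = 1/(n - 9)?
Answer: 247697/18 ≈ 13761.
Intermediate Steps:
V(n, c) = 1/(-9 + n)
V(-9, 8) - 139*(-99) = 1/(-9 - 9) - 139*(-99) = 1/(-18) + 13761 = -1/18 + 13761 = 247697/18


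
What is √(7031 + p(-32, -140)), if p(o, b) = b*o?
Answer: 3*√1279 ≈ 107.29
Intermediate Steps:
√(7031 + p(-32, -140)) = √(7031 - 140*(-32)) = √(7031 + 4480) = √11511 = 3*√1279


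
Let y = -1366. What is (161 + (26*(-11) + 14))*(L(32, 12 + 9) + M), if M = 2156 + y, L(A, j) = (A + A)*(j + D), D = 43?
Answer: -542346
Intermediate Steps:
L(A, j) = 2*A*(43 + j) (L(A, j) = (A + A)*(j + 43) = (2*A)*(43 + j) = 2*A*(43 + j))
M = 790 (M = 2156 - 1366 = 790)
(161 + (26*(-11) + 14))*(L(32, 12 + 9) + M) = (161 + (26*(-11) + 14))*(2*32*(43 + (12 + 9)) + 790) = (161 + (-286 + 14))*(2*32*(43 + 21) + 790) = (161 - 272)*(2*32*64 + 790) = -111*(4096 + 790) = -111*4886 = -542346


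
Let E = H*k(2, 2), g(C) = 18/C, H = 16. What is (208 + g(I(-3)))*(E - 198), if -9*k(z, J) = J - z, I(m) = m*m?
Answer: -41580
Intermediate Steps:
I(m) = m²
k(z, J) = -J/9 + z/9 (k(z, J) = -(J - z)/9 = -J/9 + z/9)
E = 0 (E = 16*(-⅑*2 + (⅑)*2) = 16*(-2/9 + 2/9) = 16*0 = 0)
(208 + g(I(-3)))*(E - 198) = (208 + 18/((-3)²))*(0 - 198) = (208 + 18/9)*(-198) = (208 + 18*(⅑))*(-198) = (208 + 2)*(-198) = 210*(-198) = -41580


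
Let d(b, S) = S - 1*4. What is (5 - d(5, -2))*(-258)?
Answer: -2838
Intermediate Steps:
d(b, S) = -4 + S (d(b, S) = S - 4 = -4 + S)
(5 - d(5, -2))*(-258) = (5 - (-4 - 2))*(-258) = (5 - 1*(-6))*(-258) = (5 + 6)*(-258) = 11*(-258) = -2838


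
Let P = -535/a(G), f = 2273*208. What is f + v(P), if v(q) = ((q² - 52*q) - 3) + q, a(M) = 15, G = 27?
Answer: 4282849/9 ≈ 4.7587e+5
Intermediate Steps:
f = 472784
P = -107/3 (P = -535/15 = -535*1/15 = -107/3 ≈ -35.667)
v(q) = -3 + q² - 51*q (v(q) = (-3 + q² - 52*q) + q = -3 + q² - 51*q)
f + v(P) = 472784 + (-3 + (-107/3)² - 51*(-107/3)) = 472784 + (-3 + 11449/9 + 1819) = 472784 + 27793/9 = 4282849/9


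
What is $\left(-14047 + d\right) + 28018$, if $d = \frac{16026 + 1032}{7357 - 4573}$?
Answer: $\frac{6485387}{464} \approx 13977.0$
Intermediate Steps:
$d = \frac{2843}{464}$ ($d = \frac{17058}{2784} = 17058 \cdot \frac{1}{2784} = \frac{2843}{464} \approx 6.1272$)
$\left(-14047 + d\right) + 28018 = \left(-14047 + \frac{2843}{464}\right) + 28018 = - \frac{6514965}{464} + 28018 = \frac{6485387}{464}$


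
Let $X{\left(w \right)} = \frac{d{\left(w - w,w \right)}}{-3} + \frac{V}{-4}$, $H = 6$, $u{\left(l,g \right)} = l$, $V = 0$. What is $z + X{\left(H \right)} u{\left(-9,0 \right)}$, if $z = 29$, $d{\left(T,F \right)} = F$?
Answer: $47$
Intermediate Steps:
$X{\left(w \right)} = - \frac{w}{3}$ ($X{\left(w \right)} = \frac{w}{-3} + \frac{0}{-4} = w \left(- \frac{1}{3}\right) + 0 \left(- \frac{1}{4}\right) = - \frac{w}{3} + 0 = - \frac{w}{3}$)
$z + X{\left(H \right)} u{\left(-9,0 \right)} = 29 + \left(- \frac{1}{3}\right) 6 \left(-9\right) = 29 - -18 = 29 + 18 = 47$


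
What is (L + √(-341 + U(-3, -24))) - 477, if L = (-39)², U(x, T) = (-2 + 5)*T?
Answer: 1044 + I*√413 ≈ 1044.0 + 20.322*I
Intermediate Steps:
U(x, T) = 3*T
L = 1521
(L + √(-341 + U(-3, -24))) - 477 = (1521 + √(-341 + 3*(-24))) - 477 = (1521 + √(-341 - 72)) - 477 = (1521 + √(-413)) - 477 = (1521 + I*√413) - 477 = 1044 + I*√413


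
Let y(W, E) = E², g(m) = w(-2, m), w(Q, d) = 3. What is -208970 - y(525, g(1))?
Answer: -208979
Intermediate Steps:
g(m) = 3
-208970 - y(525, g(1)) = -208970 - 1*3² = -208970 - 1*9 = -208970 - 9 = -208979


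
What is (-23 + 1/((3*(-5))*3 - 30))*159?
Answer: -91478/25 ≈ -3659.1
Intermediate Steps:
(-23 + 1/((3*(-5))*3 - 30))*159 = (-23 + 1/(-15*3 - 30))*159 = (-23 + 1/(-45 - 30))*159 = (-23 + 1/(-75))*159 = (-23 - 1/75)*159 = -1726/75*159 = -91478/25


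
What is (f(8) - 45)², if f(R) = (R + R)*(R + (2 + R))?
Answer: 59049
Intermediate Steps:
f(R) = 2*R*(2 + 2*R) (f(R) = (2*R)*(2 + 2*R) = 2*R*(2 + 2*R))
(f(8) - 45)² = (4*8*(1 + 8) - 45)² = (4*8*9 - 45)² = (288 - 45)² = 243² = 59049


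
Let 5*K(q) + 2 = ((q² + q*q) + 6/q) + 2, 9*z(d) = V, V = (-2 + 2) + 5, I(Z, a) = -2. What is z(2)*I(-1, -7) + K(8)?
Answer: 887/36 ≈ 24.639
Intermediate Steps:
V = 5 (V = 0 + 5 = 5)
z(d) = 5/9 (z(d) = (⅑)*5 = 5/9)
K(q) = 2*q²/5 + 6/(5*q) (K(q) = -⅖ + (((q² + q*q) + 6/q) + 2)/5 = -⅖ + (((q² + q²) + 6/q) + 2)/5 = -⅖ + ((2*q² + 6/q) + 2)/5 = -⅖ + (2 + 2*q² + 6/q)/5 = -⅖ + (⅖ + 2*q²/5 + 6/(5*q)) = 2*q²/5 + 6/(5*q))
z(2)*I(-1, -7) + K(8) = (5/9)*(-2) + (⅖)*(3 + 8³)/8 = -10/9 + (⅖)*(⅛)*(3 + 512) = -10/9 + (⅖)*(⅛)*515 = -10/9 + 103/4 = 887/36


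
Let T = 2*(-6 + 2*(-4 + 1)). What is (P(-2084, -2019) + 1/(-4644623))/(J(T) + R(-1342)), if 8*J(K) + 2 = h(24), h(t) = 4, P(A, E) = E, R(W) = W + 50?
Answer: 37509975352/23998767041 ≈ 1.5630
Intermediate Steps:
R(W) = 50 + W
T = -24 (T = 2*(-6 + 2*(-3)) = 2*(-6 - 6) = 2*(-12) = -24)
J(K) = 1/4 (J(K) = -1/4 + (1/8)*4 = -1/4 + 1/2 = 1/4)
(P(-2084, -2019) + 1/(-4644623))/(J(T) + R(-1342)) = (-2019 + 1/(-4644623))/(1/4 + (50 - 1342)) = (-2019 - 1/4644623)/(1/4 - 1292) = -9377493838/(4644623*(-5167/4)) = -9377493838/4644623*(-4/5167) = 37509975352/23998767041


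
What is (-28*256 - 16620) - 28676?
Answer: -52464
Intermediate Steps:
(-28*256 - 16620) - 28676 = (-7168 - 16620) - 28676 = -23788 - 28676 = -52464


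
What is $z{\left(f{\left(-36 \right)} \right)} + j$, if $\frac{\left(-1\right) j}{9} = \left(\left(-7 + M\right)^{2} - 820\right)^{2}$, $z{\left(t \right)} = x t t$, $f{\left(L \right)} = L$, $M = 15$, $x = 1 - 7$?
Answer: $-5151600$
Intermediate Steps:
$x = -6$ ($x = 1 - 7 = -6$)
$z{\left(t \right)} = - 6 t^{2}$ ($z{\left(t \right)} = - 6 t t = - 6 t^{2}$)
$j = -5143824$ ($j = - 9 \left(\left(-7 + 15\right)^{2} - 820\right)^{2} = - 9 \left(8^{2} - 820\right)^{2} = - 9 \left(64 - 820\right)^{2} = - 9 \left(-756\right)^{2} = \left(-9\right) 571536 = -5143824$)
$z{\left(f{\left(-36 \right)} \right)} + j = - 6 \left(-36\right)^{2} - 5143824 = \left(-6\right) 1296 - 5143824 = -7776 - 5143824 = -5151600$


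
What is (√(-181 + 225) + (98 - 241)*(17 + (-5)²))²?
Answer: 36072080 - 24024*√11 ≈ 3.5992e+7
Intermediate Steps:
(√(-181 + 225) + (98 - 241)*(17 + (-5)²))² = (√44 - 143*(17 + 25))² = (2*√11 - 143*42)² = (2*√11 - 6006)² = (-6006 + 2*√11)²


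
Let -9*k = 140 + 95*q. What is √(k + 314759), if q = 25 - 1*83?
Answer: √2838201/3 ≈ 561.57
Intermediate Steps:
q = -58 (q = 25 - 83 = -58)
k = 1790/3 (k = -(140 + 95*(-58))/9 = -(140 - 5510)/9 = -⅑*(-5370) = 1790/3 ≈ 596.67)
√(k + 314759) = √(1790/3 + 314759) = √(946067/3) = √2838201/3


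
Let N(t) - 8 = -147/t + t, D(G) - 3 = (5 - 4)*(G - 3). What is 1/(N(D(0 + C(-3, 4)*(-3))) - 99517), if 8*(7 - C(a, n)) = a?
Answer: -472/46975555 ≈ -1.0048e-5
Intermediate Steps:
C(a, n) = 7 - a/8
D(G) = G (D(G) = 3 + (5 - 4)*(G - 3) = 3 + 1*(-3 + G) = 3 + (-3 + G) = G)
N(t) = 8 + t - 147/t (N(t) = 8 + (-147/t + t) = 8 + (t - 147/t) = 8 + t - 147/t)
1/(N(D(0 + C(-3, 4)*(-3))) - 99517) = 1/((8 + (0 + (7 - ⅛*(-3))*(-3)) - 147/(0 + (7 - ⅛*(-3))*(-3))) - 99517) = 1/((8 + (0 + (7 + 3/8)*(-3)) - 147/(0 + (7 + 3/8)*(-3))) - 99517) = 1/((8 + (0 + (59/8)*(-3)) - 147/(0 + (59/8)*(-3))) - 99517) = 1/((8 + (0 - 177/8) - 147/(0 - 177/8)) - 99517) = 1/((8 - 177/8 - 147/(-177/8)) - 99517) = 1/((8 - 177/8 - 147*(-8/177)) - 99517) = 1/((8 - 177/8 + 392/59) - 99517) = 1/(-3531/472 - 99517) = 1/(-46975555/472) = -472/46975555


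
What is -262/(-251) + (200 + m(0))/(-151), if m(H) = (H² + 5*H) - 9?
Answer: -8379/37901 ≈ -0.22108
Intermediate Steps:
m(H) = -9 + H² + 5*H
-262/(-251) + (200 + m(0))/(-151) = -262/(-251) + (200 + (-9 + 0² + 5*0))/(-151) = -262*(-1/251) + (200 + (-9 + 0 + 0))*(-1/151) = 262/251 + (200 - 9)*(-1/151) = 262/251 + 191*(-1/151) = 262/251 - 191/151 = -8379/37901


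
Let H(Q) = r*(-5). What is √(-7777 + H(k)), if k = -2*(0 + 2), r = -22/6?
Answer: 46*I*√33/3 ≈ 88.083*I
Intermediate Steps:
r = -11/3 (r = -22*⅙ = -11/3 ≈ -3.6667)
k = -4 (k = -2*2 = -4)
H(Q) = 55/3 (H(Q) = -11/3*(-5) = 55/3)
√(-7777 + H(k)) = √(-7777 + 55/3) = √(-23276/3) = 46*I*√33/3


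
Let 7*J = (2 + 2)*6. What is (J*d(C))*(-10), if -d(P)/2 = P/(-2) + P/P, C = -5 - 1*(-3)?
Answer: 960/7 ≈ 137.14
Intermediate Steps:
C = -2 (C = -5 + 3 = -2)
J = 24/7 (J = ((2 + 2)*6)/7 = (4*6)/7 = (1/7)*24 = 24/7 ≈ 3.4286)
d(P) = -2 + P (d(P) = -2*(P/(-2) + P/P) = -2*(P*(-1/2) + 1) = -2*(-P/2 + 1) = -2*(1 - P/2) = -2 + P)
(J*d(C))*(-10) = (24*(-2 - 2)/7)*(-10) = ((24/7)*(-4))*(-10) = -96/7*(-10) = 960/7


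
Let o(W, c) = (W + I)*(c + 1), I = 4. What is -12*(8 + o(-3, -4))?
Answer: -60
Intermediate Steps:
o(W, c) = (1 + c)*(4 + W) (o(W, c) = (W + 4)*(c + 1) = (4 + W)*(1 + c) = (1 + c)*(4 + W))
-12*(8 + o(-3, -4)) = -12*(8 + (4 - 3 + 4*(-4) - 3*(-4))) = -12*(8 + (4 - 3 - 16 + 12)) = -12*(8 - 3) = -12*5 = -60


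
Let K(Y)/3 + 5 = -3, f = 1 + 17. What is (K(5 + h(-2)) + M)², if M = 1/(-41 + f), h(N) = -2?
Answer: 305809/529 ≈ 578.09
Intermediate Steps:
f = 18
K(Y) = -24 (K(Y) = -15 + 3*(-3) = -15 - 9 = -24)
M = -1/23 (M = 1/(-41 + 18) = 1/(-23) = -1/23 ≈ -0.043478)
(K(5 + h(-2)) + M)² = (-24 - 1/23)² = (-553/23)² = 305809/529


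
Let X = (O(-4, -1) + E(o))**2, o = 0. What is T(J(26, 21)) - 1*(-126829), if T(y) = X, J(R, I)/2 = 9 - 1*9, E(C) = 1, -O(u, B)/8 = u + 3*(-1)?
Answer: 130078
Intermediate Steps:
O(u, B) = 24 - 8*u (O(u, B) = -8*(u + 3*(-1)) = -8*(u - 3) = -8*(-3 + u) = 24 - 8*u)
J(R, I) = 0 (J(R, I) = 2*(9 - 1*9) = 2*(9 - 9) = 2*0 = 0)
X = 3249 (X = ((24 - 8*(-4)) + 1)**2 = ((24 + 32) + 1)**2 = (56 + 1)**2 = 57**2 = 3249)
T(y) = 3249
T(J(26, 21)) - 1*(-126829) = 3249 - 1*(-126829) = 3249 + 126829 = 130078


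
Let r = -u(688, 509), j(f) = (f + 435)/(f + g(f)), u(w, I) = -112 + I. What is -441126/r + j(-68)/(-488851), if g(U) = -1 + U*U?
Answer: 982262456613731/884006373085 ≈ 1111.1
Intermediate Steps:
g(U) = -1 + U**2
j(f) = (435 + f)/(-1 + f + f**2) (j(f) = (f + 435)/(f + (-1 + f**2)) = (435 + f)/(-1 + f + f**2))
r = -397 (r = -(-112 + 509) = -1*397 = -397)
-441126/r + j(-68)/(-488851) = -441126/(-397) + ((435 - 68)/(-1 - 68 + (-68)**2))/(-488851) = -441126*(-1/397) + (367/(-1 - 68 + 4624))*(-1/488851) = 441126/397 + (367/4555)*(-1/488851) = 441126/397 - 367/2226716305 = 982262456613731/884006373085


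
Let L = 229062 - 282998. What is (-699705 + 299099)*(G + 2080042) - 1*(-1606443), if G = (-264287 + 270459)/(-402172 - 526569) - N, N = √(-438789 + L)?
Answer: -773897303500777437/928741 + 2003030*I*√19709 ≈ -8.3328e+11 + 2.812e+8*I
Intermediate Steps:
L = -53936
N = 5*I*√19709 (N = √(-438789 - 53936) = √(-492725) = 5*I*√19709 ≈ 701.94*I)
G = -6172/928741 - 5*I*√19709 (G = (-264287 + 270459)/(-402172 - 526569) - 5*I*√19709 = 6172/(-928741) - 5*I*√19709 = 6172*(-1/928741) - 5*I*√19709 = -6172/928741 - 5*I*√19709 ≈ -0.0066456 - 701.94*I)
(-699705 + 299099)*(G + 2080042) - 1*(-1606443) = (-699705 + 299099)*((-6172/928741 - 5*I*√19709) + 2080042) - 1*(-1606443) = -400606*(1931820280950/928741 - 5*I*√19709) + 1606443 = (-773898795470255700/928741 + 2003030*I*√19709) + 1606443 = -773897303500777437/928741 + 2003030*I*√19709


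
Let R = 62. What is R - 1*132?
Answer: -70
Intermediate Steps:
R - 1*132 = 62 - 1*132 = 62 - 132 = -70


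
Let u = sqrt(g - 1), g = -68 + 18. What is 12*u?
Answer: 12*I*sqrt(51) ≈ 85.697*I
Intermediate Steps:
g = -50
u = I*sqrt(51) (u = sqrt(-50 - 1) = sqrt(-51) = I*sqrt(51) ≈ 7.1414*I)
12*u = 12*(I*sqrt(51)) = 12*I*sqrt(51)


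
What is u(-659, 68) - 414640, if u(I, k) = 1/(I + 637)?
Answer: -9122081/22 ≈ -4.1464e+5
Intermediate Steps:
u(I, k) = 1/(637 + I)
u(-659, 68) - 414640 = 1/(637 - 659) - 414640 = 1/(-22) - 414640 = -1/22 - 414640 = -9122081/22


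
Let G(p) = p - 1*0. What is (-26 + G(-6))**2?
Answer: 1024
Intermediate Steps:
G(p) = p (G(p) = p + 0 = p)
(-26 + G(-6))**2 = (-26 - 6)**2 = (-32)**2 = 1024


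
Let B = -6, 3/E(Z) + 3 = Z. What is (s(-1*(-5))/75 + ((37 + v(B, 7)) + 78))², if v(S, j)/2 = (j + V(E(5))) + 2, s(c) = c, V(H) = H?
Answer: 4165681/225 ≈ 18514.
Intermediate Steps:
E(Z) = 3/(-3 + Z)
v(S, j) = 7 + 2*j (v(S, j) = 2*((j + 3/(-3 + 5)) + 2) = 2*((j + 3/2) + 2) = 2*((3/2 + j) + 2) = 2*(7/2 + j) = 7 + 2*j)
(s(-1*(-5))/75 + ((37 + v(B, 7)) + 78))² = (-1*(-5)/75 + ((37 + (7 + 2*7)) + 78))² = (5*(1/75) + ((37 + (7 + 14)) + 78))² = (1/15 + ((37 + 21) + 78))² = (1/15 + (58 + 78))² = (1/15 + 136)² = (2041/15)² = 4165681/225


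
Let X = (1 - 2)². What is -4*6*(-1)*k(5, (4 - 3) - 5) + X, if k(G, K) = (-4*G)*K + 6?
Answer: 2065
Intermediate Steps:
k(G, K) = 6 - 4*G*K (k(G, K) = -4*G*K + 6 = 6 - 4*G*K)
X = 1 (X = (-1)² = 1)
-4*6*(-1)*k(5, (4 - 3) - 5) + X = -4*6*(-1)*(6 - 4*5*((4 - 3) - 5)) + 1 = -(-24)*(6 - 4*5*(1 - 5)) + 1 = -(-24)*(6 - 4*5*(-4)) + 1 = -(-24)*(6 + 80) + 1 = -(-24)*86 + 1 = -4*(-516) + 1 = 2064 + 1 = 2065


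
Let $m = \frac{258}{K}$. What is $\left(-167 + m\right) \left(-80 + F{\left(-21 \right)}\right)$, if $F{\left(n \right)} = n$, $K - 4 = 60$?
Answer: $\frac{526715}{32} \approx 16460.0$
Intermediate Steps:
$K = 64$ ($K = 4 + 60 = 64$)
$m = \frac{129}{32}$ ($m = \frac{258}{64} = 258 \cdot \frac{1}{64} = \frac{129}{32} \approx 4.0313$)
$\left(-167 + m\right) \left(-80 + F{\left(-21 \right)}\right) = \left(-167 + \frac{129}{32}\right) \left(-80 - 21\right) = \left(- \frac{5215}{32}\right) \left(-101\right) = \frac{526715}{32}$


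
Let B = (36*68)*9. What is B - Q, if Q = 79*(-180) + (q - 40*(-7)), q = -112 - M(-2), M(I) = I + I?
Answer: 36080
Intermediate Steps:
M(I) = 2*I
B = 22032 (B = 2448*9 = 22032)
q = -108 (q = -112 - 2*(-2) = -112 - 1*(-4) = -112 + 4 = -108)
Q = -14048 (Q = 79*(-180) + (-108 - 40*(-7)) = -14220 + (-108 + 280) = -14220 + 172 = -14048)
B - Q = 22032 - 1*(-14048) = 22032 + 14048 = 36080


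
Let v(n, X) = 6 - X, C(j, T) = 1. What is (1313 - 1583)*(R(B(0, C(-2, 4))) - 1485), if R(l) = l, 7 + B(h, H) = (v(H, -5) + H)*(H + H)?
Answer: 396360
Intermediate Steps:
B(h, H) = -7 + 2*H*(11 + H) (B(h, H) = -7 + ((6 - 1*(-5)) + H)*(H + H) = -7 + ((6 + 5) + H)*(2*H) = -7 + (11 + H)*(2*H) = -7 + 2*H*(11 + H))
(1313 - 1583)*(R(B(0, C(-2, 4))) - 1485) = (1313 - 1583)*((-7 + 2*1² + 22*1) - 1485) = -270*((-7 + 2*1 + 22) - 1485) = -270*((-7 + 2 + 22) - 1485) = -270*(17 - 1485) = -270*(-1468) = 396360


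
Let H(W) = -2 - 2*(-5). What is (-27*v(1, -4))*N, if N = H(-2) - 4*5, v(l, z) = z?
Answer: -1296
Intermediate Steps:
H(W) = 8 (H(W) = -2 + 10 = 8)
N = -12 (N = 8 - 4*5 = 8 - 20 = -12)
(-27*v(1, -4))*N = -27*(-4)*(-12) = 108*(-12) = -1296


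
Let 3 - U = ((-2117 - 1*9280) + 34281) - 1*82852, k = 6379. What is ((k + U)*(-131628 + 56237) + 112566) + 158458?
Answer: -5001921826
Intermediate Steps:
U = 59971 (U = 3 - (((-2117 - 1*9280) + 34281) - 1*82852) = 3 - (((-2117 - 9280) + 34281) - 82852) = 3 - ((-11397 + 34281) - 82852) = 3 - (22884 - 82852) = 3 - 1*(-59968) = 3 + 59968 = 59971)
((k + U)*(-131628 + 56237) + 112566) + 158458 = ((6379 + 59971)*(-131628 + 56237) + 112566) + 158458 = (66350*(-75391) + 112566) + 158458 = (-5002192850 + 112566) + 158458 = -5002080284 + 158458 = -5001921826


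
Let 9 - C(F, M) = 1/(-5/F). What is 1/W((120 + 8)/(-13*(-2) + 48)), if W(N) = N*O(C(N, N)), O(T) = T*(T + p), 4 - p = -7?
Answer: 1266325/416509184 ≈ 0.0030403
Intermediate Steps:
p = 11 (p = 4 - 1*(-7) = 4 + 7 = 11)
C(F, M) = 9 + F/5 (C(F, M) = 9 - 1/((-5/F)) = 9 - (-1)*F/5 = 9 + F/5)
O(T) = T*(11 + T) (O(T) = T*(T + 11) = T*(11 + T))
W(N) = N*(9 + N/5)*(20 + N/5) (W(N) = N*((9 + N/5)*(11 + (9 + N/5))) = N*((9 + N/5)*(20 + N/5)) = N*(9 + N/5)*(20 + N/5))
1/W((120 + 8)/(-13*(-2) + 48)) = 1/(((120 + 8)/(-13*(-2) + 48))*(45 + (120 + 8)/(-13*(-2) + 48))*(100 + (120 + 8)/(-13*(-2) + 48))/25) = 1/((128/(26 + 48))*(45 + 128/(26 + 48))*(100 + 128/(26 + 48))/25) = 1/((128/74)*(45 + 128/74)*(100 + 128/74)/25) = 1/((128*(1/74))*(45 + 128*(1/74))*(100 + 128*(1/74))/25) = 1/((1/25)*(64/37)*(45 + 64/37)*(100 + 64/37)) = 1/((1/25)*(64/37)*(1729/37)*(3764/37)) = 1/(416509184/1266325) = 1266325/416509184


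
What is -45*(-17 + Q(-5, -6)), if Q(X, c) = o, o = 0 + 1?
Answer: 720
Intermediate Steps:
o = 1
Q(X, c) = 1
-45*(-17 + Q(-5, -6)) = -45*(-17 + 1) = -45*(-16) = 720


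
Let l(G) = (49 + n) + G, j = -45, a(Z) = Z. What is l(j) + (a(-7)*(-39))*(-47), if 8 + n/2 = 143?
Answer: -12557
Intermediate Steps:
n = 270 (n = -16 + 2*143 = -16 + 286 = 270)
l(G) = 319 + G (l(G) = (49 + 270) + G = 319 + G)
l(j) + (a(-7)*(-39))*(-47) = (319 - 45) - 7*(-39)*(-47) = 274 + 273*(-47) = 274 - 12831 = -12557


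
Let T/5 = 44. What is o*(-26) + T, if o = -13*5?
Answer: 1910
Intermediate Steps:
T = 220 (T = 5*44 = 220)
o = -65
o*(-26) + T = -65*(-26) + 220 = 1690 + 220 = 1910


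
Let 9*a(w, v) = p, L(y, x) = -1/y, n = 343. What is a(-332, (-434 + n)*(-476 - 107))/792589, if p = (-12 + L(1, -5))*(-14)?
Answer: 26/1019043 ≈ 2.5514e-5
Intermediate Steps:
p = 182 (p = (-12 - 1/1)*(-14) = (-12 - 1*1)*(-14) = (-12 - 1)*(-14) = -13*(-14) = 182)
a(w, v) = 182/9 (a(w, v) = (⅑)*182 = 182/9)
a(-332, (-434 + n)*(-476 - 107))/792589 = (182/9)/792589 = (182/9)*(1/792589) = 26/1019043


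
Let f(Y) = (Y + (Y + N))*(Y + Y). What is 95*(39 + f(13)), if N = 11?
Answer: 95095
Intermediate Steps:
f(Y) = 2*Y*(11 + 2*Y) (f(Y) = (Y + (Y + 11))*(Y + Y) = (Y + (11 + Y))*(2*Y) = (11 + 2*Y)*(2*Y) = 2*Y*(11 + 2*Y))
95*(39 + f(13)) = 95*(39 + 2*13*(11 + 2*13)) = 95*(39 + 2*13*(11 + 26)) = 95*(39 + 2*13*37) = 95*(39 + 962) = 95*1001 = 95095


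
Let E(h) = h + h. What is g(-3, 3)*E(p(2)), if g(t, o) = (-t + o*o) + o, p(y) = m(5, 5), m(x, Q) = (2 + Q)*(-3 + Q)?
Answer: 420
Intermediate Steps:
m(x, Q) = (-3 + Q)*(2 + Q)
p(y) = 14 (p(y) = -6 + 5² - 1*5 = -6 + 25 - 5 = 14)
g(t, o) = o + o² - t (g(t, o) = (-t + o²) + o = (o² - t) + o = o + o² - t)
E(h) = 2*h
g(-3, 3)*E(p(2)) = (3 + 3² - 1*(-3))*(2*14) = (3 + 9 + 3)*28 = 15*28 = 420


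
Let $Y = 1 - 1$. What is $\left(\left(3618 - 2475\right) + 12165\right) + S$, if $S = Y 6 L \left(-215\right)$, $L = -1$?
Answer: $13308$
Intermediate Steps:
$Y = 0$ ($Y = 1 - 1 = 0$)
$S = 0$ ($S = 0 \cdot 6 \left(-1\right) \left(-215\right) = 0 \left(-1\right) \left(-215\right) = 0 \left(-215\right) = 0$)
$\left(\left(3618 - 2475\right) + 12165\right) + S = \left(\left(3618 - 2475\right) + 12165\right) + 0 = \left(1143 + 12165\right) + 0 = 13308 + 0 = 13308$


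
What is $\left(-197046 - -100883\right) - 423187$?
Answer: $-519350$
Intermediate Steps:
$\left(-197046 - -100883\right) - 423187 = \left(-197046 + 100883\right) - 423187 = -96163 - 423187 = -519350$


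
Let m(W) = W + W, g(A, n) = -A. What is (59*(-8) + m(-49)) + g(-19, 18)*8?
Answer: -418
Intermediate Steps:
m(W) = 2*W
(59*(-8) + m(-49)) + g(-19, 18)*8 = (59*(-8) + 2*(-49)) - 1*(-19)*8 = (-472 - 98) + 19*8 = -570 + 152 = -418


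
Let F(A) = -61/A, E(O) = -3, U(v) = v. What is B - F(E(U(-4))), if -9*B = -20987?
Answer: 20804/9 ≈ 2311.6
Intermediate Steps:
B = 20987/9 (B = -⅑*(-20987) = 20987/9 ≈ 2331.9)
B - F(E(U(-4))) = 20987/9 - (-61)/(-3) = 20987/9 - (-61)*(-1)/3 = 20987/9 - 1*61/3 = 20987/9 - 61/3 = 20804/9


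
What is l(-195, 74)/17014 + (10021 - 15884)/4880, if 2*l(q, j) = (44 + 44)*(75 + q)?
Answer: -62759741/41514160 ≈ -1.5118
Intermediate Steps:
l(q, j) = 3300 + 44*q (l(q, j) = ((44 + 44)*(75 + q))/2 = (88*(75 + q))/2 = (6600 + 88*q)/2 = 3300 + 44*q)
l(-195, 74)/17014 + (10021 - 15884)/4880 = (3300 + 44*(-195))/17014 + (10021 - 15884)/4880 = (3300 - 8580)*(1/17014) - 5863*1/4880 = -5280*1/17014 - 5863/4880 = -2640/8507 - 5863/4880 = -62759741/41514160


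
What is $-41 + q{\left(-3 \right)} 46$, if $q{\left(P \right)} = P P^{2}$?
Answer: $-1283$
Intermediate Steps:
$q{\left(P \right)} = P^{3}$
$-41 + q{\left(-3 \right)} 46 = -41 + \left(-3\right)^{3} \cdot 46 = -41 - 1242 = -1283$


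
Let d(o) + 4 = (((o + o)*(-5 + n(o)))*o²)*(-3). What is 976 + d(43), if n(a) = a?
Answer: -18126624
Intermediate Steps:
d(o) = -4 - 6*o³*(-5 + o) (d(o) = -4 + (((o + o)*(-5 + o))*o²)*(-3) = -4 + (((2*o)*(-5 + o))*o²)*(-3) = -4 + ((2*o*(-5 + o))*o²)*(-3) = -4 + (2*o³*(-5 + o))*(-3) = -4 - 6*o³*(-5 + o))
976 + d(43) = 976 + (-4 - 6*43⁴ + 30*43³) = 976 + (-4 - 6*3418801 + 30*79507) = 976 + (-4 - 20512806 + 2385210) = 976 - 18127600 = -18126624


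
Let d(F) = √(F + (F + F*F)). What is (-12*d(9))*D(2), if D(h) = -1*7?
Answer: 252*√11 ≈ 835.79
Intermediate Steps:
D(h) = -7
d(F) = √(F² + 2*F) (d(F) = √(F + (F + F²)) = √(F² + 2*F))
(-12*d(9))*D(2) = -12*3*√(2 + 9)*(-7) = -12*3*√11*(-7) = -36*√11*(-7) = 252*√11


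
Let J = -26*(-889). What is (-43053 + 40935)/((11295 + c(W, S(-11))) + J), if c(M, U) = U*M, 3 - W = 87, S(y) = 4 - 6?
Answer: -2118/34577 ≈ -0.061255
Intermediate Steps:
S(y) = -2
J = 23114
W = -84 (W = 3 - 1*87 = 3 - 87 = -84)
c(M, U) = M*U
(-43053 + 40935)/((11295 + c(W, S(-11))) + J) = (-43053 + 40935)/((11295 - 84*(-2)) + 23114) = -2118/((11295 + 168) + 23114) = -2118/(11463 + 23114) = -2118/34577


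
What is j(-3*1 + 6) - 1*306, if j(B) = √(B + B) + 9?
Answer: -297 + √6 ≈ -294.55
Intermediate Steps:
j(B) = 9 + √2*√B (j(B) = √(2*B) + 9 = √2*√B + 9 = 9 + √2*√B)
j(-3*1 + 6) - 1*306 = (9 + √2*√(-3*1 + 6)) - 1*306 = (9 + √2*√(-3 + 6)) - 306 = (9 + √2*√3) - 306 = (9 + √6) - 306 = -297 + √6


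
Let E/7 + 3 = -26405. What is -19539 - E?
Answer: 165317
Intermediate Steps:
E = -184856 (E = -21 + 7*(-26405) = -21 - 184835 = -184856)
-19539 - E = -19539 - 1*(-184856) = -19539 + 184856 = 165317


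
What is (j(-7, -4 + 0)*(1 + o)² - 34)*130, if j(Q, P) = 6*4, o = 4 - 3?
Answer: 8060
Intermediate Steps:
o = 1
j(Q, P) = 24
(j(-7, -4 + 0)*(1 + o)² - 34)*130 = (24*(1 + 1)² - 34)*130 = (24*2² - 34)*130 = (24*4 - 34)*130 = (96 - 34)*130 = 62*130 = 8060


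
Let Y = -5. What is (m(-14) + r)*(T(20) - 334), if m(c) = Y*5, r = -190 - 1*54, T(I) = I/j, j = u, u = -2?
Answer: 92536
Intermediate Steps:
j = -2
T(I) = -I/2 (T(I) = I/(-2) = I*(-½) = -I/2)
r = -244 (r = -190 - 54 = -244)
m(c) = -25 (m(c) = -5*5 = -25)
(m(-14) + r)*(T(20) - 334) = (-25 - 244)*(-½*20 - 334) = -269*(-10 - 334) = -269*(-344) = 92536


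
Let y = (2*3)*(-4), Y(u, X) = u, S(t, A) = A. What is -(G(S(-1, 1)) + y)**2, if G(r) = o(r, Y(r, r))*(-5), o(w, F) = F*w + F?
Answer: -1156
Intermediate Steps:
o(w, F) = F + F*w
G(r) = -5*r*(1 + r) (G(r) = (r*(1 + r))*(-5) = -5*r*(1 + r))
y = -24 (y = 6*(-4) = -24)
-(G(S(-1, 1)) + y)**2 = -(-5*1*(1 + 1) - 24)**2 = -(-5*1*2 - 24)**2 = -(-10 - 24)**2 = -1*(-34)**2 = -1*1156 = -1156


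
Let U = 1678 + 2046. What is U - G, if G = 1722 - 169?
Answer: 2171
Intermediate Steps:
G = 1553
U = 3724
U - G = 3724 - 1*1553 = 3724 - 1553 = 2171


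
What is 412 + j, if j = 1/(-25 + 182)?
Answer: 64685/157 ≈ 412.01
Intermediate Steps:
j = 1/157 ≈ 0.0063694
412 + j = 412 + 1/157 = 64685/157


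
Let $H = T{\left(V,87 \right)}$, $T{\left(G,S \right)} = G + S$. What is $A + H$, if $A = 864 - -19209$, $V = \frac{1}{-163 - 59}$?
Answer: $\frac{4475519}{222} \approx 20160.0$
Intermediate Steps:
$V = - \frac{1}{222}$ ($V = \frac{1}{-222} = - \frac{1}{222} \approx -0.0045045$)
$A = 20073$ ($A = 864 + 19209 = 20073$)
$H = \frac{19313}{222}$ ($H = - \frac{1}{222} + 87 = \frac{19313}{222} \approx 86.995$)
$A + H = 20073 + \frac{19313}{222} = \frac{4475519}{222}$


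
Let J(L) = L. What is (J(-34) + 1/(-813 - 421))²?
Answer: 1760389849/1522756 ≈ 1156.1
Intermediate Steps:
(J(-34) + 1/(-813 - 421))² = (-34 + 1/(-813 - 421))² = (-34 + 1/(-1234))² = (-34 - 1/1234)² = (-41957/1234)² = 1760389849/1522756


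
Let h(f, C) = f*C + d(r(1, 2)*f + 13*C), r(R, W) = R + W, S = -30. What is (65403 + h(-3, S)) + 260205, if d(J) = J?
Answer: 325299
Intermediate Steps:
h(f, C) = 3*f + 13*C + C*f (h(f, C) = f*C + ((1 + 2)*f + 13*C) = C*f + (3*f + 13*C) = 3*f + 13*C + C*f)
(65403 + h(-3, S)) + 260205 = (65403 + (3*(-3) + 13*(-30) - 30*(-3))) + 260205 = (65403 + (-9 - 390 + 90)) + 260205 = (65403 - 309) + 260205 = 65094 + 260205 = 325299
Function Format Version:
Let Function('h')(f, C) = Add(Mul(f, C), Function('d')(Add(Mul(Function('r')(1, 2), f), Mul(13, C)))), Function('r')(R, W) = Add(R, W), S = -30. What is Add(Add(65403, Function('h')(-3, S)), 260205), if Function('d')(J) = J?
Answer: 325299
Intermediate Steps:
Function('h')(f, C) = Add(Mul(3, f), Mul(13, C), Mul(C, f)) (Function('h')(f, C) = Add(Mul(f, C), Add(Mul(Add(1, 2), f), Mul(13, C))) = Add(Mul(C, f), Add(Mul(3, f), Mul(13, C))) = Add(Mul(3, f), Mul(13, C), Mul(C, f)))
Add(Add(65403, Function('h')(-3, S)), 260205) = Add(Add(65403, Add(Mul(3, -3), Mul(13, -30), Mul(-30, -3))), 260205) = Add(Add(65403, Add(-9, -390, 90)), 260205) = Add(Add(65403, -309), 260205) = Add(65094, 260205) = 325299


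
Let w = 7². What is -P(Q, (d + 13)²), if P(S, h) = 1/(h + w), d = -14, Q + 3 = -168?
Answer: -1/50 ≈ -0.020000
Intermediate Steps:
Q = -171 (Q = -3 - 168 = -171)
w = 49
P(S, h) = 1/(49 + h) (P(S, h) = 1/(h + 49) = 1/(49 + h))
-P(Q, (d + 13)²) = -1/(49 + (-14 + 13)²) = -1/(49 + (-1)²) = -1/(49 + 1) = -1/50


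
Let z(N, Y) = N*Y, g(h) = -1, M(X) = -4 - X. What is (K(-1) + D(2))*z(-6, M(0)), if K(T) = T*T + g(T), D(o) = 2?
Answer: 48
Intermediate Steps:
K(T) = -1 + T² (K(T) = T*T - 1 = T² - 1 = -1 + T²)
(K(-1) + D(2))*z(-6, M(0)) = ((-1 + (-1)²) + 2)*(-6*(-4 - 1*0)) = ((-1 + 1) + 2)*(-6*(-4 + 0)) = (0 + 2)*(-6*(-4)) = 2*24 = 48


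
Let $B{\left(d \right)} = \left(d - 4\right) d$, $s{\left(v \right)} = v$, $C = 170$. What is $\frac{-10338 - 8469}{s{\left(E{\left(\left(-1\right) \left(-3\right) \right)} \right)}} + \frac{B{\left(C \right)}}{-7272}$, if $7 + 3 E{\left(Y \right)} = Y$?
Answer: $\frac{51272579}{3636} \approx 14101.0$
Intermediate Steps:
$E{\left(Y \right)} = - \frac{7}{3} + \frac{Y}{3}$
$B{\left(d \right)} = d \left(-4 + d\right)$ ($B{\left(d \right)} = \left(-4 + d\right) d = d \left(-4 + d\right)$)
$\frac{-10338 - 8469}{s{\left(E{\left(\left(-1\right) \left(-3\right) \right)} \right)}} + \frac{B{\left(C \right)}}{-7272} = \frac{-10338 - 8469}{- \frac{7}{3} + \frac{\left(-1\right) \left(-3\right)}{3}} + \frac{170 \left(-4 + 170\right)}{-7272} = - \frac{18807}{- \frac{7}{3} + \frac{1}{3} \cdot 3} + 170 \cdot 166 \left(- \frac{1}{7272}\right) = - \frac{18807}{- \frac{7}{3} + 1} + 28220 \left(- \frac{1}{7272}\right) = - \frac{18807}{- \frac{4}{3}} - \frac{7055}{1818} = \left(-18807\right) \left(- \frac{3}{4}\right) - \frac{7055}{1818} = \frac{56421}{4} - \frac{7055}{1818} = \frac{51272579}{3636}$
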